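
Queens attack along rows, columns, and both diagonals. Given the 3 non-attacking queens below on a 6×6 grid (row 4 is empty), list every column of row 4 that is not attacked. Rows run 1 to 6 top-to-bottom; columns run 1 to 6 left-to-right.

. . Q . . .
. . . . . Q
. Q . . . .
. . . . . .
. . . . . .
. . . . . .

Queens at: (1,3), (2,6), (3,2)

(1,3) attacks row 4 at column 3 and diagonals 6.
(2,6) attacks row 4 at column 6 and diagonals 4.
(3,2) attacks row 4 at column 2 and diagonals 1, 3.
Attacked columns: {1, 2, 3, 4, 6}. Safe: {5}.

columns 5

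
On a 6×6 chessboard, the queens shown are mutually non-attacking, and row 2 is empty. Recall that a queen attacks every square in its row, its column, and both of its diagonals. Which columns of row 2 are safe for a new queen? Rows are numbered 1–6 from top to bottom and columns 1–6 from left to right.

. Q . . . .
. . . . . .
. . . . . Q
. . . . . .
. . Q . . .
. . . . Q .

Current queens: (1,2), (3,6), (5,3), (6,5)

columns 4

(1,2) attacks row 2 at column 2 and diagonals 1, 3.
(3,6) attacks row 2 at column 6 and diagonals 5.
(5,3) attacks row 2 at column 3 and diagonals 6.
(6,5) attacks row 2 at column 5 and diagonals 1.
Attacked columns: {1, 2, 3, 5, 6}. Safe: {4}.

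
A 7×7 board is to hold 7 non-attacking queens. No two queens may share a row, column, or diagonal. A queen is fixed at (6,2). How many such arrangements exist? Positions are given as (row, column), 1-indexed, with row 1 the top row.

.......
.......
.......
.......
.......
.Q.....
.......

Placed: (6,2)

4

Branch on row 1: col 1 → 1; col 3 → 1; col 4 → 0; col 5 → 1; col 6 → 1.
Sum: 1 + 1 + 0 + 1 + 1 = 4.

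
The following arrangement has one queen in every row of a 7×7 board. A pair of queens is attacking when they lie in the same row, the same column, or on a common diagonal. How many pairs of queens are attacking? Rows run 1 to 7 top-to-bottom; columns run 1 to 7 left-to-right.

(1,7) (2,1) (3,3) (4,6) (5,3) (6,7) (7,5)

Same column: (1,7)–(6,7) (column 7); (3,3)–(5,3) (column 3).
Same diagonal: (1,7)–(5,3) (|1−5| = |7−3| = 4); (5,3)–(7,5) (|5−7| = |3−5| = 2).
Total attacking pairs: 4.

4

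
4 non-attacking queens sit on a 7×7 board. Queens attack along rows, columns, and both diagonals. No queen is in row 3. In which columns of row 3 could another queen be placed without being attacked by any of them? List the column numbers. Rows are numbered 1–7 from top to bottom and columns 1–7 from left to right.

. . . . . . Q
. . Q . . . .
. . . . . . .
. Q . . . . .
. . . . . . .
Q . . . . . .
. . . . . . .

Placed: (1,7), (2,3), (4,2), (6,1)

columns 6

(1,7) attacks row 3 at column 7 and diagonals 5.
(2,3) attacks row 3 at column 3 and diagonals 2, 4.
(4,2) attacks row 3 at column 2 and diagonals 1, 3.
(6,1) attacks row 3 at column 1 and diagonals 4.
Attacked columns: {1, 2, 3, 4, 5, 7}. Safe: {6}.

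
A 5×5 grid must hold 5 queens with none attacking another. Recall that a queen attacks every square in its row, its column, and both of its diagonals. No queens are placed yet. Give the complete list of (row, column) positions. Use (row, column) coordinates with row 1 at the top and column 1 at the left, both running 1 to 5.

Row 1: Safe: 1, 2, 3, 4, 5. Place at column 2.
Row 2: attacked by (1,2)→{1,2,3}. Safe: 4, 5. Place at column 5.
Row 3: attacked by (1,2)→{2,4}; (2,5)→{4,5}. Safe: 1, 3. Place at column 3.
Row 4: attacked by (1,2)→{2,5}; (2,5)→{3,5}; (3,3)→{2,3,4}. Safe: 1. Place at column 1.
Row 5: attacked by (1,2)→{2}; (2,5)→{2,5}; (3,3)→{1,3,5}; (4,1)→{1,2}. Safe: 4. Place at column 4.
Columns [2, 5, 3, 1, 4], r−c [-1, -3, 0, 3, 1], r+c [3, 7, 6, 5, 9] are all distinct, so no two queens attack.

(1,2) (2,5) (3,3) (4,1) (5,4)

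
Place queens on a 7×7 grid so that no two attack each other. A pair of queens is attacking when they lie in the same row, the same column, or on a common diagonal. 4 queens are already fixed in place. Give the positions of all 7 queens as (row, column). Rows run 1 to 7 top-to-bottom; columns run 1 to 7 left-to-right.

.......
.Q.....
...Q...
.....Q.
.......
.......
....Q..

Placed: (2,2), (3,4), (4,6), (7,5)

(1,7) (2,2) (3,4) (4,6) (5,1) (6,3) (7,5)

Row 1: attacked by (2,2)→{1,2,3}; (3,4)→{2,4,6}; (4,6)→{3,6}; (7,5)→{5}. Safe: 7. Place at column 7.
Row 5: attacked by (1,7)→{3,7}; (2,2)→{2,5}; (3,4)→{2,4,6}; (4,6)→{5,6,7}; (7,5)→{3,5,7}. Safe: 1. Place at column 1.
Row 6: attacked by (1,7)→{2,7}; (2,2)→{2,6}; (3,4)→{1,4,7}; (4,6)→{4,6}; (5,1)→{1,2}; (7,5)→{4,5,6}. Safe: 3. Place at column 3.
Columns [7, 2, 4, 6, 1, 3, 5], r−c [-6, 0, -1, -2, 4, 3, 2], r+c [8, 4, 7, 10, 6, 9, 12] are all distinct, so no two queens attack.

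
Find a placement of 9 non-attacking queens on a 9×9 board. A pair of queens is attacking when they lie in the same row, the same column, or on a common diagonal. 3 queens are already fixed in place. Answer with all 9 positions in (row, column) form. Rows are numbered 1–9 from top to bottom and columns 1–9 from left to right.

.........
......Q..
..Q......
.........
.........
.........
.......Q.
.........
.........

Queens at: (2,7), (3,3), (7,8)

(1,4) (2,7) (3,3) (4,6) (5,9) (6,1) (7,8) (8,5) (9,2)

Row 1: attacked by (2,7)→{6,7,8}; (3,3)→{1,3,5}; (7,8)→{2,8}. Safe: 4, 9. Place at column 4.
Row 4: attacked by (1,4)→{1,4,7}; (2,7)→{5,7,9}; (3,3)→{2,3,4}; (7,8)→{5,8}. Safe: 6. Place at column 6.
Row 5: attacked by (1,4)→{4,8}; (2,7)→{4,7}; (3,3)→{1,3,5}; (4,6)→{5,6,7}; (7,8)→{6,8}. Safe: 2, 9. Place at column 9.
Row 6: attacked by (1,4)→{4,9}; (2,7)→{3,7}; (3,3)→{3,6}; (4,6)→{4,6,8}; (5,9)→{8,9}; (7,8)→{7,8,9}. Safe: 1, 2, 5. Place at column 1.
Row 8: attacked by (1,4)→{4}; (2,7)→{1,7}; (3,3)→{3,8}; (4,6)→{2,6}; (5,9)→{6,9}; (6,1)→{1,3}; (7,8)→{7,8,9}. Safe: 5. Place at column 5.
Row 9: attacked by (1,4)→{4}; (2,7)→{7}; (3,3)→{3,9}; (4,6)→{1,6}; (5,9)→{5,9}; (6,1)→{1,4}; (7,8)→{6,8}; (8,5)→{4,5,6}. Safe: 2. Place at column 2.
Columns [4, 7, 3, 6, 9, 1, 8, 5, 2], r−c [-3, -5, 0, -2, -4, 5, -1, 3, 7], r+c [5, 9, 6, 10, 14, 7, 15, 13, 11] are all distinct, so no two queens attack.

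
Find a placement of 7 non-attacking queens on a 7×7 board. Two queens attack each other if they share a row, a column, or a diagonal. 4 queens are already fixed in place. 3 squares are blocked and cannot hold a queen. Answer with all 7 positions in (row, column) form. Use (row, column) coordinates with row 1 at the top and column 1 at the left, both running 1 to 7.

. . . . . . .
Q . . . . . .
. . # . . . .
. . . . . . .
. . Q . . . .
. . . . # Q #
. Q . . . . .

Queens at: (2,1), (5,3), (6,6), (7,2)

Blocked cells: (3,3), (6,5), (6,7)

Row 1: attacked by (2,1)→{1,2}; (5,3)→{3,7}; (6,6)→{1,6}; (7,2)→{2}. Safe: 4, 5. Place at column 5.
Row 3: attacked by (1,5)→{3,5,7}; (2,1)→{1,2}; (5,3)→{1,3,5}; (6,6)→{3,6}; (7,2)→{2,6}. Blocked: 3. Safe: 4. Place at column 4.
Row 4: attacked by (1,5)→{2,5}; (2,1)→{1,3}; (3,4)→{3,4,5}; (5,3)→{2,3,4}; (6,6)→{4,6}; (7,2)→{2,5}. Safe: 7. Place at column 7.
Columns [5, 1, 4, 7, 3, 6, 2], r−c [-4, 1, -1, -3, 2, 0, 5], r+c [6, 3, 7, 11, 8, 12, 9] are all distinct, so no two queens attack.

(1,5) (2,1) (3,4) (4,7) (5,3) (6,6) (7,2)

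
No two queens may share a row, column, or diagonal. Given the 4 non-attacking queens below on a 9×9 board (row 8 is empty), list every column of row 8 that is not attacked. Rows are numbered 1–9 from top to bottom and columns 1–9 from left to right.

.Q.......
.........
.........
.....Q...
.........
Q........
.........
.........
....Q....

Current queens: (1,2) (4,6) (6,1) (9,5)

columns 7, 8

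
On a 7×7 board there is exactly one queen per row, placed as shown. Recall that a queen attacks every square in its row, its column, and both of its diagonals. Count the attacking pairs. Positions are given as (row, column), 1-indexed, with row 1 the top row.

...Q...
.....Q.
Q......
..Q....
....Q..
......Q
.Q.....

All columns are distinct and no two queens satisfy |Δrow| = |Δcol|, so no pair attacks.

0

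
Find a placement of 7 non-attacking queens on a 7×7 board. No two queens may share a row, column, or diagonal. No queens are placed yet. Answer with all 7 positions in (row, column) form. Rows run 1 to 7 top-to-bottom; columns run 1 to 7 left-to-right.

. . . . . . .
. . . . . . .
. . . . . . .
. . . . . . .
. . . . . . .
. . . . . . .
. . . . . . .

(1,4) (2,1) (3,5) (4,2) (5,6) (6,3) (7,7)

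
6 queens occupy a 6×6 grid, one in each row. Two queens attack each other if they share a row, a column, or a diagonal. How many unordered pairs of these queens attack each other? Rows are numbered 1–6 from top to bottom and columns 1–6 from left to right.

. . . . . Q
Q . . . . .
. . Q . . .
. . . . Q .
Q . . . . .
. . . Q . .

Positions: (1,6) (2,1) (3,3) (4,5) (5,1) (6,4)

Same column: (2,1)–(5,1) (column 1).
Same diagonal: (3,3)–(5,1) (|3−5| = |3−1| = 2).
Total attacking pairs: 2.

2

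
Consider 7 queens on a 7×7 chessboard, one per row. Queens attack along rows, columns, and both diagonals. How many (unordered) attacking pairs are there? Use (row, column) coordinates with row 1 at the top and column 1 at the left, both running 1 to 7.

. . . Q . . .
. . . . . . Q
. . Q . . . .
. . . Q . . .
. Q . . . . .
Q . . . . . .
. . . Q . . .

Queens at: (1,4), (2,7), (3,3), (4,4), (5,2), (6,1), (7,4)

6

Same column: (1,4)–(4,4) (column 4); (1,4)–(7,4) (column 4); (4,4)–(7,4) (column 4).
Same diagonal: (3,3)–(4,4) (|3−4| = |3−4| = 1); (5,2)–(6,1) (|5−6| = |2−1| = 1); (5,2)–(7,4) (|5−7| = |2−4| = 2).
Total attacking pairs: 6.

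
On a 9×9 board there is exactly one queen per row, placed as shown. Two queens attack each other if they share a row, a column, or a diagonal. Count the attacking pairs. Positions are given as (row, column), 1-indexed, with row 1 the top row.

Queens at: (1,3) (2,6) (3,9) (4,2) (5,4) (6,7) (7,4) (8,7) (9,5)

3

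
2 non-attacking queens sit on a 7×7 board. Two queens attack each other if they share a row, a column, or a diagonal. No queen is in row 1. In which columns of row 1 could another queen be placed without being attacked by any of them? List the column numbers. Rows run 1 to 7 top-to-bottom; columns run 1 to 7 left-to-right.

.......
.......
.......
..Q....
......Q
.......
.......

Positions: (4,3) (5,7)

columns 1, 2, 4, 5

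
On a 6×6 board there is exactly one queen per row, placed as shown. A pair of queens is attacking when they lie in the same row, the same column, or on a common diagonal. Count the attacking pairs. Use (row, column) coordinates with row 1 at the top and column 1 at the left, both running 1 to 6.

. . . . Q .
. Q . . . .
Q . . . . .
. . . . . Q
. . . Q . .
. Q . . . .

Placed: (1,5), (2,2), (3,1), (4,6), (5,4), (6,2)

2

Same column: (2,2)–(6,2) (column 2).
Same diagonal: (2,2)–(3,1) (|2−3| = |2−1| = 1).
Total attacking pairs: 2.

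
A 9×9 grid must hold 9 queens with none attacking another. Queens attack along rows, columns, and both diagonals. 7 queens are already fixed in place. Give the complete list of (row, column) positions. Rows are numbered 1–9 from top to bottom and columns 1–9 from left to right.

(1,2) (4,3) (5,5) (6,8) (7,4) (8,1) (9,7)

(1,2) (2,6) (3,9) (4,3) (5,5) (6,8) (7,4) (8,1) (9,7)

Row 2: attacked by (1,2)→{1,2,3}; (4,3)→{1,3,5}; (5,5)→{2,5,8}; (6,8)→{4,8}; (7,4)→{4,9}; (8,1)→{1,7}; (9,7)→{7}. Safe: 6. Place at column 6.
Row 3: attacked by (1,2)→{2,4}; (2,6)→{5,6,7}; (4,3)→{2,3,4}; (5,5)→{3,5,7}; (6,8)→{5,8}; (7,4)→{4,8}; (8,1)→{1,6}; (9,7)→{1,7}. Safe: 9. Place at column 9.
Columns [2, 6, 9, 3, 5, 8, 4, 1, 7], r−c [-1, -4, -6, 1, 0, -2, 3, 7, 2], r+c [3, 8, 12, 7, 10, 14, 11, 9, 16] are all distinct, so no two queens attack.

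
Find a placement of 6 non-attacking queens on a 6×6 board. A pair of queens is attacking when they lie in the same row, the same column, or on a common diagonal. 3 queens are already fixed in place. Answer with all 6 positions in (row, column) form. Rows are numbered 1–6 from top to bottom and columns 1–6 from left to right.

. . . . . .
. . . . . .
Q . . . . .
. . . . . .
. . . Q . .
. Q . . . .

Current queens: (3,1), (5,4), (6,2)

Row 1: attacked by (3,1)→{1,3}; (5,4)→{4}; (6,2)→{2}. Safe: 5, 6. Place at column 5.
Row 2: attacked by (1,5)→{4,5,6}; (3,1)→{1,2}; (5,4)→{1,4}; (6,2)→{2,6}. Safe: 3. Place at column 3.
Row 4: attacked by (1,5)→{2,5}; (2,3)→{1,3,5}; (3,1)→{1,2}; (5,4)→{3,4,5}; (6,2)→{2,4}. Safe: 6. Place at column 6.
Columns [5, 3, 1, 6, 4, 2], r−c [-4, -1, 2, -2, 1, 4], r+c [6, 5, 4, 10, 9, 8] are all distinct, so no two queens attack.

(1,5) (2,3) (3,1) (4,6) (5,4) (6,2)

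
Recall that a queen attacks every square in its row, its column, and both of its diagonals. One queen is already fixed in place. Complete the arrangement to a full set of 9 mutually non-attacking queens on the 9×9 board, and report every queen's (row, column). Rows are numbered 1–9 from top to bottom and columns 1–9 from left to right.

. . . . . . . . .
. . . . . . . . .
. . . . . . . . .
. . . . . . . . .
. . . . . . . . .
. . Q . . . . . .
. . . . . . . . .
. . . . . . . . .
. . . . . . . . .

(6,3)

(1,1) (2,5) (3,2) (4,6) (5,9) (6,3) (7,8) (8,4) (9,7)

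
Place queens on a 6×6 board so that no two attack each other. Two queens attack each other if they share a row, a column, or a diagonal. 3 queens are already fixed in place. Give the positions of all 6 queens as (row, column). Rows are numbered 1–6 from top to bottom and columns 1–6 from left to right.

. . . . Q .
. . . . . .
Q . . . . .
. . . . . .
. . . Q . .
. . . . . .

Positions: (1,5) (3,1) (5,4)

(1,5) (2,3) (3,1) (4,6) (5,4) (6,2)

Row 2: attacked by (1,5)→{4,5,6}; (3,1)→{1,2}; (5,4)→{1,4}. Safe: 3. Place at column 3.
Row 4: attacked by (1,5)→{2,5}; (2,3)→{1,3,5}; (3,1)→{1,2}; (5,4)→{3,4,5}. Safe: 6. Place at column 6.
Row 6: attacked by (1,5)→{5}; (2,3)→{3}; (3,1)→{1,4}; (4,6)→{4,6}; (5,4)→{3,4,5}. Safe: 2. Place at column 2.
Columns [5, 3, 1, 6, 4, 2], r−c [-4, -1, 2, -2, 1, 4], r+c [6, 5, 4, 10, 9, 8] are all distinct, so no two queens attack.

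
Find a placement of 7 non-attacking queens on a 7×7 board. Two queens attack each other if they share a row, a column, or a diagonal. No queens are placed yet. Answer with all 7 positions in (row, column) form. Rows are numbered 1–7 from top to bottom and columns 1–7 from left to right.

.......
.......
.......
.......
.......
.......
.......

(1,3) (2,1) (3,6) (4,2) (5,5) (6,7) (7,4)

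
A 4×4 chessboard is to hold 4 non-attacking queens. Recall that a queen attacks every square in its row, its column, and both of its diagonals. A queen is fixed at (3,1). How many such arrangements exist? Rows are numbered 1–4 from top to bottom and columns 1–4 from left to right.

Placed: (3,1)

1

Branch on row 1: col 2 → 1; col 4 → 0.
Sum: 1 + 0 = 1.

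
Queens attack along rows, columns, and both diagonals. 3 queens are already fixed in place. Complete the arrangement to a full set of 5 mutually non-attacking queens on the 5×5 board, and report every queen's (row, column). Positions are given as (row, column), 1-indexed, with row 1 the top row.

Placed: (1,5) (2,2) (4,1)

(1,5) (2,2) (3,4) (4,1) (5,3)

Row 3: attacked by (1,5)→{3,5}; (2,2)→{1,2,3}; (4,1)→{1,2}. Safe: 4. Place at column 4.
Row 5: attacked by (1,5)→{1,5}; (2,2)→{2,5}; (3,4)→{2,4}; (4,1)→{1,2}. Safe: 3. Place at column 3.
Columns [5, 2, 4, 1, 3], r−c [-4, 0, -1, 3, 2], r+c [6, 4, 7, 5, 8] are all distinct, so no two queens attack.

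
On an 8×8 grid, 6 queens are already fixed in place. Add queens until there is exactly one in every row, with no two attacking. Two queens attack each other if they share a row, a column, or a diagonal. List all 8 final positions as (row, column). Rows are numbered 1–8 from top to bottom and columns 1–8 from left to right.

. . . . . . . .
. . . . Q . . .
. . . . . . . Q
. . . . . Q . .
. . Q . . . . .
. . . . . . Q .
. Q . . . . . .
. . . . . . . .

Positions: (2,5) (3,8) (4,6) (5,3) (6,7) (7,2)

(1,1) (2,5) (3,8) (4,6) (5,3) (6,7) (7,2) (8,4)

Row 1: attacked by (2,5)→{4,5,6}; (3,8)→{6,8}; (4,6)→{3,6}; (5,3)→{3,7}; (6,7)→{2,7}; (7,2)→{2,8}. Safe: 1. Place at column 1.
Row 8: attacked by (1,1)→{1,8}; (2,5)→{5}; (3,8)→{3,8}; (4,6)→{2,6}; (5,3)→{3,6}; (6,7)→{5,7}; (7,2)→{1,2,3}. Safe: 4. Place at column 4.
Columns [1, 5, 8, 6, 3, 7, 2, 4], r−c [0, -3, -5, -2, 2, -1, 5, 4], r+c [2, 7, 11, 10, 8, 13, 9, 12] are all distinct, so no two queens attack.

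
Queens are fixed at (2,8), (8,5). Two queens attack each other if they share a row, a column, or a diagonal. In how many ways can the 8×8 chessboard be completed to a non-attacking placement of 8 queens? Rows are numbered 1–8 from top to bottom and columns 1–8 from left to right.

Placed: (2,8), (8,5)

2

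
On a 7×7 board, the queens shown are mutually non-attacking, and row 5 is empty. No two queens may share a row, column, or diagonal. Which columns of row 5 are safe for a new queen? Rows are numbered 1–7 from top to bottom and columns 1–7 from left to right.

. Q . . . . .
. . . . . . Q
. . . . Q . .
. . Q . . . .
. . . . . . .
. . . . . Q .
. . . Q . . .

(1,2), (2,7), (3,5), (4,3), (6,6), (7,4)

(1,2) attacks row 5 at column 2 and diagonals 6.
(2,7) attacks row 5 at column 7 and diagonals 4.
(3,5) attacks row 5 at column 5 and diagonals 3, 7.
(4,3) attacks row 5 at column 3 and diagonals 2, 4.
(6,6) attacks row 5 at column 6 and diagonals 5, 7.
(7,4) attacks row 5 at column 4 and diagonals 2, 6.
Attacked columns: {2, 3, 4, 5, 6, 7}. Safe: {1}.

columns 1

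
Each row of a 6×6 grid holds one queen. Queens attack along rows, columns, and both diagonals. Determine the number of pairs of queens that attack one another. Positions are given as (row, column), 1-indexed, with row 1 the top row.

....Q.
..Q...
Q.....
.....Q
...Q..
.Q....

All columns are distinct and no two queens satisfy |Δrow| = |Δcol|, so no pair attacks.

0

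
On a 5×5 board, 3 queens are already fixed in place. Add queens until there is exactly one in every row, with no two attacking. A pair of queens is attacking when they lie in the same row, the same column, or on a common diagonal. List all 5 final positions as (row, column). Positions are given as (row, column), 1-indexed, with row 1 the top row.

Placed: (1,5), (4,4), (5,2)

Row 2: attacked by (1,5)→{4,5}; (4,4)→{2,4}; (5,2)→{2,5}. Safe: 1, 3. Place at column 3.
Row 3: attacked by (1,5)→{3,5}; (2,3)→{2,3,4}; (4,4)→{3,4,5}; (5,2)→{2,4}. Safe: 1. Place at column 1.
Columns [5, 3, 1, 4, 2], r−c [-4, -1, 2, 0, 3], r+c [6, 5, 4, 8, 7] are all distinct, so no two queens attack.

(1,5) (2,3) (3,1) (4,4) (5,2)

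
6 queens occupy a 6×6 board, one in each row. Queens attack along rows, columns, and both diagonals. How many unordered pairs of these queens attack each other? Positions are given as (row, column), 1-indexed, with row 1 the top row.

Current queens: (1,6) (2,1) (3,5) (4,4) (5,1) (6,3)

2

Same column: (2,1)–(5,1) (column 1).
Same diagonal: (3,5)–(4,4) (|3−4| = |5−4| = 1).
Total attacking pairs: 2.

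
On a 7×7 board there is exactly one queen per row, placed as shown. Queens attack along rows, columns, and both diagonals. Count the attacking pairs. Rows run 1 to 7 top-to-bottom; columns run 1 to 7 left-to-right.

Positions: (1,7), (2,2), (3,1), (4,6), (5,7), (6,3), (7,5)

5

Same column: (1,7)–(5,7) (column 7).
Same diagonal: (2,2)–(3,1) (|2−3| = |2−1| = 1); (3,1)–(7,5) (|3−7| = |1−5| = 4); (4,6)–(5,7) (|4−5| = |6−7| = 1); (5,7)–(7,5) (|5−7| = |7−5| = 2).
Total attacking pairs: 5.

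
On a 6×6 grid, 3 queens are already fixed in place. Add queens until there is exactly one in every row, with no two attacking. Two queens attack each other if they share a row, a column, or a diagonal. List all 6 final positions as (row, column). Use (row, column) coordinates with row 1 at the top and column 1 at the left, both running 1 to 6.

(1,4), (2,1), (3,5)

(1,4) (2,1) (3,5) (4,2) (5,6) (6,3)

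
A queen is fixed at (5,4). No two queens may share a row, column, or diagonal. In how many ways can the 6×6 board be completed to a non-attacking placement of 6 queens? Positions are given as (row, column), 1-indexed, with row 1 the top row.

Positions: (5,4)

Branch on row 1: col 1 → 0; col 2 → 0; col 3 → 0; col 5 → 1; col 6 → 0.
Sum: 0 + 0 + 0 + 1 + 0 = 1.

1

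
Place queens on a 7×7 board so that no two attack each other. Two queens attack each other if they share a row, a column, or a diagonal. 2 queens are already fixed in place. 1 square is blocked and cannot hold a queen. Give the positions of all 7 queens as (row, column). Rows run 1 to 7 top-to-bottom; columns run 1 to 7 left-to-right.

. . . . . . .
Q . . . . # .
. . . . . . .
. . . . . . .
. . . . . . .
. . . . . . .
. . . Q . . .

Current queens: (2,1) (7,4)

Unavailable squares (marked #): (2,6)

(1,3) (2,1) (3,6) (4,2) (5,5) (6,7) (7,4)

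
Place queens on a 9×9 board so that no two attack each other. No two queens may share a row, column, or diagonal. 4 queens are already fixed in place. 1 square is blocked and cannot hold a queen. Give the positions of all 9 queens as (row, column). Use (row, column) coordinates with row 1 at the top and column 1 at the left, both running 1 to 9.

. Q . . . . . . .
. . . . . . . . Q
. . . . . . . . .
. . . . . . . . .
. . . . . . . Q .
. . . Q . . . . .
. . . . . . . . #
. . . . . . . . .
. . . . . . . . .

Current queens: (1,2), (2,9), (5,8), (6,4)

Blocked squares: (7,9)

(1,2) (2,9) (3,5) (4,3) (5,8) (6,4) (7,7) (8,1) (9,6)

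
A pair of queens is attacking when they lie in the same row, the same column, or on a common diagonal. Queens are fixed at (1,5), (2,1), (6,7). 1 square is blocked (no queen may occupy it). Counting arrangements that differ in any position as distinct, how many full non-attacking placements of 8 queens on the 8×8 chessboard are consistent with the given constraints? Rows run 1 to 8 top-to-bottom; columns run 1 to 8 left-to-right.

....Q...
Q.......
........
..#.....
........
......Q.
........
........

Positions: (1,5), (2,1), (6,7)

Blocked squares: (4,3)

Branch on row 3: col 6 → 0; col 8 → 2.
Sum: 0 + 2 = 2.

2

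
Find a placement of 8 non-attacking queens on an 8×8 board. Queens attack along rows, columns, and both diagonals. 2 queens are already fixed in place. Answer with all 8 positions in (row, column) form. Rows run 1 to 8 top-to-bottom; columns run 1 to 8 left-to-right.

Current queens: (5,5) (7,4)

Row 1: attacked by (5,5)→{1,5}; (7,4)→{4}. Safe: 2, 3, 6, 7, 8. Place at column 3.
Row 2: attacked by (1,3)→{2,3,4}; (5,5)→{2,5,8}; (7,4)→{4}. Safe: 1, 6, 7. Place at column 7.
Row 3: attacked by (1,3)→{1,3,5}; (2,7)→{6,7,8}; (5,5)→{3,5,7}; (7,4)→{4,8}. Safe: 2. Place at column 2.
Row 4: attacked by (1,3)→{3,6}; (2,7)→{5,7}; (3,2)→{1,2,3}; (5,5)→{4,5,6}; (7,4)→{1,4,7}. Safe: 8. Place at column 8.
Row 6: attacked by (1,3)→{3,8}; (2,7)→{3,7}; (3,2)→{2,5}; (4,8)→{6,8}; (5,5)→{4,5,6}; (7,4)→{3,4,5}. Safe: 1. Place at column 1.
Row 8: attacked by (1,3)→{3}; (2,7)→{1,7}; (3,2)→{2,7}; (4,8)→{4,8}; (5,5)→{2,5,8}; (6,1)→{1,3}; (7,4)→{3,4,5}. Safe: 6. Place at column 6.
Columns [3, 7, 2, 8, 5, 1, 4, 6], r−c [-2, -5, 1, -4, 0, 5, 3, 2], r+c [4, 9, 5, 12, 10, 7, 11, 14] are all distinct, so no two queens attack.

(1,3) (2,7) (3,2) (4,8) (5,5) (6,1) (7,4) (8,6)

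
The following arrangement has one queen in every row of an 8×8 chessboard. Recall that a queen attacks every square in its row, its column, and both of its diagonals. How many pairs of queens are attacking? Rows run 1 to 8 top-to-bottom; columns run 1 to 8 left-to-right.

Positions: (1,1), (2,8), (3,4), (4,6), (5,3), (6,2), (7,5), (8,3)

4

Same column: (5,3)–(8,3) (column 3).
Same diagonal: (2,8)–(4,6) (|2−4| = |8−6| = 2); (5,3)–(6,2) (|5−6| = |3−2| = 1); (5,3)–(7,5) (|5−7| = |3−5| = 2).
Total attacking pairs: 4.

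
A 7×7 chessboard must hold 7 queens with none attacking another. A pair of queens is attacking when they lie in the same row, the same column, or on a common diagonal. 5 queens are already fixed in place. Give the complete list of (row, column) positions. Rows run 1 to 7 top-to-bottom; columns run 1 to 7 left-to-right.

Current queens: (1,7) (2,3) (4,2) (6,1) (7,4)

Row 3: attacked by (1,7)→{5,7}; (2,3)→{2,3,4}; (4,2)→{1,2,3}; (6,1)→{1,4}; (7,4)→{4}. Safe: 6. Place at column 6.
Row 5: attacked by (1,7)→{3,7}; (2,3)→{3,6}; (3,6)→{4,6}; (4,2)→{1,2,3}; (6,1)→{1,2}; (7,4)→{2,4,6}. Safe: 5. Place at column 5.
Columns [7, 3, 6, 2, 5, 1, 4], r−c [-6, -1, -3, 2, 0, 5, 3], r+c [8, 5, 9, 6, 10, 7, 11] are all distinct, so no two queens attack.

(1,7) (2,3) (3,6) (4,2) (5,5) (6,1) (7,4)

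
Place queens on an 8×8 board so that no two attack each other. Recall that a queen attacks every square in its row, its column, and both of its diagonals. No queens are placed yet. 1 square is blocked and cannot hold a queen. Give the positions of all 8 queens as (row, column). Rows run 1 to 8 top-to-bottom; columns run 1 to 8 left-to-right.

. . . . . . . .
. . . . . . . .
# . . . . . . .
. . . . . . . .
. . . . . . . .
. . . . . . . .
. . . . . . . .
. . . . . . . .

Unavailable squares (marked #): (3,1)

(1,3) (2,1) (3,7) (4,5) (5,8) (6,2) (7,4) (8,6)

Row 1: Safe: 1, 2, 3, 4, 5, 6, 7, 8. Place at column 3.
Row 2: attacked by (1,3)→{2,3,4}. Safe: 1, 5, 6, 7, 8. Place at column 1.
Row 3: attacked by (1,3)→{1,3,5}; (2,1)→{1,2}. Blocked: 1. Safe: 4, 6, 7, 8. Place at column 7.
Row 4: attacked by (1,3)→{3,6}; (2,1)→{1,3}; (3,7)→{6,7,8}. Safe: 2, 4, 5. Place at column 5.
Row 5: attacked by (1,3)→{3,7}; (2,1)→{1,4}; (3,7)→{5,7}; (4,5)→{4,5,6}. Safe: 2, 8. Place at column 8.
Row 6: attacked by (1,3)→{3,8}; (2,1)→{1,5}; (3,7)→{4,7}; (4,5)→{3,5,7}; (5,8)→{7,8}. Safe: 2, 6. Place at column 2.
Row 7: attacked by (1,3)→{3}; (2,1)→{1,6}; (3,7)→{3,7}; (4,5)→{2,5,8}; (5,8)→{6,8}; (6,2)→{1,2,3}. Safe: 4. Place at column 4.
Row 8: attacked by (1,3)→{3}; (2,1)→{1,7}; (3,7)→{2,7}; (4,5)→{1,5}; (5,8)→{5,8}; (6,2)→{2,4}; (7,4)→{3,4,5}. Safe: 6. Place at column 6.
Columns [3, 1, 7, 5, 8, 2, 4, 6], r−c [-2, 1, -4, -1, -3, 4, 3, 2], r+c [4, 3, 10, 9, 13, 8, 11, 14] are all distinct, so no two queens attack.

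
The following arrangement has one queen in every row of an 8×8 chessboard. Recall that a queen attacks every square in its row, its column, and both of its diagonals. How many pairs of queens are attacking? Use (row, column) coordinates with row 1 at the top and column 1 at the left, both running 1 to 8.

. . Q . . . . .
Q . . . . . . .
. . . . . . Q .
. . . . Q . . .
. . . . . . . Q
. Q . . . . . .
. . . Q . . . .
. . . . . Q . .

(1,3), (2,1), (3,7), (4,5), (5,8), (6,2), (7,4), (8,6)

All columns are distinct and no two queens satisfy |Δrow| = |Δcol|, so no pair attacks.

0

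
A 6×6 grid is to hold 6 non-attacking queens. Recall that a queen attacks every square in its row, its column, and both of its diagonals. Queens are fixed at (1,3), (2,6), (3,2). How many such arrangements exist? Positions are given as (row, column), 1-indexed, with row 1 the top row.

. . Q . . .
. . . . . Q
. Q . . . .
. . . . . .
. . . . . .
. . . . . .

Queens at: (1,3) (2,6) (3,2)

Branch on row 4: col 5 → 1.
Sum: 1 = 1.

1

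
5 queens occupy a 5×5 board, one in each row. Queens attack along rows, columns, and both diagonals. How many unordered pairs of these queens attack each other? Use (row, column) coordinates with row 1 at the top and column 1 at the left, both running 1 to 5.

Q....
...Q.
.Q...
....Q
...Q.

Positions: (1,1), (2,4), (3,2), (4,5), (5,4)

3

Same column: (2,4)–(5,4) (column 4).
Same diagonal: (3,2)–(5,4) (|3−5| = |2−4| = 2); (4,5)–(5,4) (|4−5| = |5−4| = 1).
Total attacking pairs: 3.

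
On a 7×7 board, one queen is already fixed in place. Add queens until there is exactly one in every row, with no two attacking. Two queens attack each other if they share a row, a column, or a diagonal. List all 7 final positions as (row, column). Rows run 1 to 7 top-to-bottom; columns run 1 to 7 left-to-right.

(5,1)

Row 1: attacked by (5,1)→{1,5}. Safe: 2, 3, 4, 6, 7. Place at column 7.
Row 2: attacked by (1,7)→{6,7}; (5,1)→{1,4}. Safe: 2, 3, 5. Place at column 2.
Row 3: attacked by (1,7)→{5,7}; (2,2)→{1,2,3}; (5,1)→{1,3}. Safe: 4, 6. Place at column 4.
Row 4: attacked by (1,7)→{4,7}; (2,2)→{2,4}; (3,4)→{3,4,5}; (5,1)→{1,2}. Safe: 6. Place at column 6.
Row 6: attacked by (1,7)→{2,7}; (2,2)→{2,6}; (3,4)→{1,4,7}; (4,6)→{4,6}; (5,1)→{1,2}. Safe: 3, 5. Place at column 3.
Row 7: attacked by (1,7)→{1,7}; (2,2)→{2,7}; (3,4)→{4}; (4,6)→{3,6}; (5,1)→{1,3}; (6,3)→{2,3,4}. Safe: 5. Place at column 5.
Columns [7, 2, 4, 6, 1, 3, 5], r−c [-6, 0, -1, -2, 4, 3, 2], r+c [8, 4, 7, 10, 6, 9, 12] are all distinct, so no two queens attack.

(1,7) (2,2) (3,4) (4,6) (5,1) (6,3) (7,5)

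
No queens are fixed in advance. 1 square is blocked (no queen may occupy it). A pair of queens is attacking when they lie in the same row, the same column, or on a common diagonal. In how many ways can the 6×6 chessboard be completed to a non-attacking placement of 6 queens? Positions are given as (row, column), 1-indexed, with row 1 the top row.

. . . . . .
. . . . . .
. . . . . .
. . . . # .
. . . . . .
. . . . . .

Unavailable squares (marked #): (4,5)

Branch on row 1: col 1 → 0; col 2 → 1; col 3 → 0; col 4 → 1; col 5 → 1; col 6 → 0.
Sum: 0 + 1 + 0 + 1 + 1 + 0 = 3.

3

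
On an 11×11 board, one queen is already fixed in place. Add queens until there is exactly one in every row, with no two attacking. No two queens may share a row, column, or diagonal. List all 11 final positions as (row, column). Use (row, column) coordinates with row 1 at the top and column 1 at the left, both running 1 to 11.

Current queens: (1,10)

Row 2: attacked by (1,10)→{9,10,11}. Safe: 1, 2, 3, 4, 5, 6, 7, 8. Place at column 3.
Row 3: attacked by (1,10)→{8,10}; (2,3)→{2,3,4}. Safe: 1, 5, 6, 7, 9, 11. Place at column 7.
Row 4: attacked by (1,10)→{7,10}; (2,3)→{1,3,5}; (3,7)→{6,7,8}. Safe: 2, 4, 9, 11. Place at column 9.
Row 5: attacked by (1,10)→{6,10}; (2,3)→{3,6}; (3,7)→{5,7,9}; (4,9)→{8,9,10}. Safe: 1, 2, 4, 11. Place at column 2.
Row 6: attacked by (1,10)→{5,10}; (2,3)→{3,7}; (3,7)→{4,7,10}; (4,9)→{7,9,11}; (5,2)→{1,2,3}. Safe: 6, 8. Place at column 6.
Row 7: attacked by (1,10)→{4,10}; (2,3)→{3,8}; (3,7)→{3,7,11}; (4,9)→{6,9}; (5,2)→{2,4}; (6,6)→{5,6,7}. Safe: 1. Place at column 1.
Row 8: attacked by (1,10)→{3,10}; (2,3)→{3,9}; (3,7)→{2,7}; (4,9)→{5,9}; (5,2)→{2,5}; (6,6)→{4,6,8}; (7,1)→{1,2}. Safe: 11. Place at column 11.
Row 9: attacked by (1,10)→{2,10}; (2,3)→{3,10}; (3,7)→{1,7}; (4,9)→{4,9}; (5,2)→{2,6}; (6,6)→{3,6,9}; (7,1)→{1,3}; (8,11)→{10,11}. Safe: 5, 8. Place at column 5.
Row 10: attacked by (1,10)→{1,10}; (2,3)→{3,11}; (3,7)→{7}; (4,9)→{3,9}; (5,2)→{2,7}; (6,6)→{2,6,10}; (7,1)→{1,4}; (8,11)→{9,11}; (9,5)→{4,5,6}. Safe: 8. Place at column 8.
Row 11: attacked by (1,10)→{10}; (2,3)→{3}; (3,7)→{7}; (4,9)→{2,9}; (5,2)→{2,8}; (6,6)→{1,6,11}; (7,1)→{1,5}; (8,11)→{8,11}; (9,5)→{3,5,7}; (10,8)→{7,8,9}. Safe: 4. Place at column 4.
Columns [10, 3, 7, 9, 2, 6, 1, 11, 5, 8, 4], r−c [-9, -1, -4, -5, 3, 0, 6, -3, 4, 2, 7], r+c [11, 5, 10, 13, 7, 12, 8, 19, 14, 18, 15] are all distinct, so no two queens attack.

(1,10) (2,3) (3,7) (4,9) (5,2) (6,6) (7,1) (8,11) (9,5) (10,8) (11,4)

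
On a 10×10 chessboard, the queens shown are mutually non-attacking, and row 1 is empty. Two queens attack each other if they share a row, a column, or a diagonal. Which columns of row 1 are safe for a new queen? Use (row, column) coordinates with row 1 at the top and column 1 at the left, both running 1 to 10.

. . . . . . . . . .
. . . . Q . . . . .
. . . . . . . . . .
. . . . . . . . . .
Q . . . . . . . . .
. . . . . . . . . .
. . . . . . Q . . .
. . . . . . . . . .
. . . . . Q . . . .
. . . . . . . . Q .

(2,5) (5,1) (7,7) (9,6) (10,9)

(2,5) attacks row 1 at column 5 and diagonals 4, 6.
(5,1) attacks row 1 at column 1 and diagonals 5.
(7,7) attacks row 1 at column 7 and diagonals 1.
(9,6) attacks row 1 at column 6.
(10,9) attacks row 1 at column 9.
Attacked columns: {1, 4, 5, 6, 7, 9}. Safe: {2, 3, 8, 10}.

columns 2, 3, 8, 10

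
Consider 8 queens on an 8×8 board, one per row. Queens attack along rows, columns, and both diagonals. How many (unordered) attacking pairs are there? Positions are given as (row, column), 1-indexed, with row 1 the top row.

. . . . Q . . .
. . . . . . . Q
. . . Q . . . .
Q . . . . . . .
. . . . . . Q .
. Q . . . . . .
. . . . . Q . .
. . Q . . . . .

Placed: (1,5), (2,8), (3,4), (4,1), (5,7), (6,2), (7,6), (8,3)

0

All columns are distinct and no two queens satisfy |Δrow| = |Δcol|, so no pair attacks.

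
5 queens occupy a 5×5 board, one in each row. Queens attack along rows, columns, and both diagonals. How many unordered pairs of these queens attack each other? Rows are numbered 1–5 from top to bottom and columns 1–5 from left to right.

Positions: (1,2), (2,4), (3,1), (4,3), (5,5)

0

All columns are distinct and no two queens satisfy |Δrow| = |Δcol|, so no pair attacks.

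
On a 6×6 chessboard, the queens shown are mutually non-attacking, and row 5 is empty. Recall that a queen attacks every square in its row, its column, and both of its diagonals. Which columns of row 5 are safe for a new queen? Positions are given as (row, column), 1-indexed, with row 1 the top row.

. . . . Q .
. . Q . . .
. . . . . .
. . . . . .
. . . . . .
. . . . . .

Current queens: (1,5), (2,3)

columns 2, 4

(1,5) attacks row 5 at column 5 and diagonals 1.
(2,3) attacks row 5 at column 3 and diagonals 6.
Attacked columns: {1, 3, 5, 6}. Safe: {2, 4}.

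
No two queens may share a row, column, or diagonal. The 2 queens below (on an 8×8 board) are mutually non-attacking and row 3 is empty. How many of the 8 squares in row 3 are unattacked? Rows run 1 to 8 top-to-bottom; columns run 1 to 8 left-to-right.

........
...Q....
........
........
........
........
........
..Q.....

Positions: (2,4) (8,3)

4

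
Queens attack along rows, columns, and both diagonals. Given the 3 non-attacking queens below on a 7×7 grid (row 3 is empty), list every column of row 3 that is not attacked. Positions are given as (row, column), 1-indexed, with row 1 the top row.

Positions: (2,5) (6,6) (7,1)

(2,5) attacks row 3 at column 5 and diagonals 4, 6.
(6,6) attacks row 3 at column 6 and diagonals 3.
(7,1) attacks row 3 at column 1 and diagonals 5.
Attacked columns: {1, 3, 4, 5, 6}. Safe: {2, 7}.

columns 2, 7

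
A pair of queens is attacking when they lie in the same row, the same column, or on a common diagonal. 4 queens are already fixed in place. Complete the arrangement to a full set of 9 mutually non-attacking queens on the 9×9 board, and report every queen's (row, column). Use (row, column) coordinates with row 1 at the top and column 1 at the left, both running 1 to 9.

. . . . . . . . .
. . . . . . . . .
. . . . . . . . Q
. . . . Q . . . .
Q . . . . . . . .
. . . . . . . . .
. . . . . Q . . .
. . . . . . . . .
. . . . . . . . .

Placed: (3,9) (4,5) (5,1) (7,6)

(1,4) (2,2) (3,9) (4,5) (5,1) (6,8) (7,6) (8,3) (9,7)

Row 1: attacked by (3,9)→{7,9}; (4,5)→{2,5,8}; (5,1)→{1,5}; (7,6)→{6}. Safe: 3, 4. Place at column 4.
Row 2: attacked by (1,4)→{3,4,5}; (3,9)→{8,9}; (4,5)→{3,5,7}; (5,1)→{1,4}; (7,6)→{1,6}. Safe: 2. Place at column 2.
Row 6: attacked by (1,4)→{4,9}; (2,2)→{2,6}; (3,9)→{6,9}; (4,5)→{3,5,7}; (5,1)→{1,2}; (7,6)→{5,6,7}. Safe: 8. Place at column 8.
Row 8: attacked by (1,4)→{4}; (2,2)→{2,8}; (3,9)→{4,9}; (4,5)→{1,5,9}; (5,1)→{1,4}; (6,8)→{6,8}; (7,6)→{5,6,7}. Safe: 3. Place at column 3.
Row 9: attacked by (1,4)→{4}; (2,2)→{2,9}; (3,9)→{3,9}; (4,5)→{5}; (5,1)→{1,5}; (6,8)→{5,8}; (7,6)→{4,6,8}; (8,3)→{2,3,4}. Safe: 7. Place at column 7.
Columns [4, 2, 9, 5, 1, 8, 6, 3, 7], r−c [-3, 0, -6, -1, 4, -2, 1, 5, 2], r+c [5, 4, 12, 9, 6, 14, 13, 11, 16] are all distinct, so no two queens attack.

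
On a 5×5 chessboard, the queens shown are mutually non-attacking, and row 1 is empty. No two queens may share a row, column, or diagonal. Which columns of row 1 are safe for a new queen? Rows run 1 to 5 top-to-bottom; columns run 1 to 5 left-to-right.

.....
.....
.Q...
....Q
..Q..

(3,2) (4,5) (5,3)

(3,2) attacks row 1 at column 2 and diagonals 4.
(4,5) attacks row 1 at column 5 and diagonals 2.
(5,3) attacks row 1 at column 3.
Attacked columns: {2, 3, 4, 5}. Safe: {1}.

columns 1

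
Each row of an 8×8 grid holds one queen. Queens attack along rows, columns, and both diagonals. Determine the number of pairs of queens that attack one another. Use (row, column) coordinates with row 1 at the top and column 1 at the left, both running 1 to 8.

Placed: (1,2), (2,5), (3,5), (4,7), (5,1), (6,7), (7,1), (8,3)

Same column: (2,5)–(3,5) (column 5); (4,7)–(6,7) (column 7); (5,1)–(7,1) (column 1).
Same diagonal: (1,2)–(6,7) (|1−6| = |2−7| = 5); (2,5)–(4,7) (|2−4| = |5−7| = 2); (3,5)–(7,1) (|3−7| = |5−1| = 4); (4,7)–(8,3) (|4−8| = |7−3| = 4).
Total attacking pairs: 7.

7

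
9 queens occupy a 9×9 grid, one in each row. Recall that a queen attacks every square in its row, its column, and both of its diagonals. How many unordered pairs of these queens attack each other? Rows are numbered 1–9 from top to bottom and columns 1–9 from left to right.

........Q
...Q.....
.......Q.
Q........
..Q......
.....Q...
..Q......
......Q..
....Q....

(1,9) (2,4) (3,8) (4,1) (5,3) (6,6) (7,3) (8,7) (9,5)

3

Same column: (5,3)–(7,3) (column 3).
Same diagonal: (1,9)–(7,3) (|1−7| = |9−3| = 6); (7,3)–(9,5) (|7−9| = |3−5| = 2).
Total attacking pairs: 3.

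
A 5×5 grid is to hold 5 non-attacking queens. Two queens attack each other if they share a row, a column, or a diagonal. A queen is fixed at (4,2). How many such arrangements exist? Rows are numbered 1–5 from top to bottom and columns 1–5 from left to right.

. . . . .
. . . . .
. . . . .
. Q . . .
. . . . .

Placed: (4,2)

2

Branch on row 1: col 1 → 1; col 3 → 1; col 4 → 0.
Sum: 1 + 1 + 0 = 2.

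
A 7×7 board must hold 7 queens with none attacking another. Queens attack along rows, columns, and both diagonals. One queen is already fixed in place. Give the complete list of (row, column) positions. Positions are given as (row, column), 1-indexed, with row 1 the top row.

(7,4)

(1,7) (2,3) (3,6) (4,2) (5,5) (6,1) (7,4)

Row 1: attacked by (7,4)→{4}. Safe: 1, 2, 3, 5, 6, 7. Place at column 7.
Row 2: attacked by (1,7)→{6,7}; (7,4)→{4}. Safe: 1, 2, 3, 5. Place at column 3.
Row 3: attacked by (1,7)→{5,7}; (2,3)→{2,3,4}; (7,4)→{4}. Safe: 1, 6. Place at column 6.
Row 4: attacked by (1,7)→{4,7}; (2,3)→{1,3,5}; (3,6)→{5,6,7}; (7,4)→{1,4,7}. Safe: 2. Place at column 2.
Row 5: attacked by (1,7)→{3,7}; (2,3)→{3,6}; (3,6)→{4,6}; (4,2)→{1,2,3}; (7,4)→{2,4,6}. Safe: 5. Place at column 5.
Row 6: attacked by (1,7)→{2,7}; (2,3)→{3,7}; (3,6)→{3,6}; (4,2)→{2,4}; (5,5)→{4,5,6}; (7,4)→{3,4,5}. Safe: 1. Place at column 1.
Columns [7, 3, 6, 2, 5, 1, 4], r−c [-6, -1, -3, 2, 0, 5, 3], r+c [8, 5, 9, 6, 10, 7, 11] are all distinct, so no two queens attack.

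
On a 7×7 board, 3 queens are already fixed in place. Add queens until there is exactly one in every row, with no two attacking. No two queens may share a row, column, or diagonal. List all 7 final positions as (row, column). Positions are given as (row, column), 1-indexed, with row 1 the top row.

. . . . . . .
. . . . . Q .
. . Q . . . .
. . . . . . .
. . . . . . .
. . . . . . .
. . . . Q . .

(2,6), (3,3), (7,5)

Row 1: attacked by (2,6)→{5,6,7}; (3,3)→{1,3,5}; (7,5)→{5}. Safe: 2, 4. Place at column 2.
Row 4: attacked by (1,2)→{2,5}; (2,6)→{4,6}; (3,3)→{2,3,4}; (7,5)→{2,5}. Safe: 1, 7. Place at column 7.
Row 5: attacked by (1,2)→{2,6}; (2,6)→{3,6}; (3,3)→{1,3,5}; (4,7)→{6,7}; (7,5)→{3,5,7}. Safe: 4. Place at column 4.
Row 6: attacked by (1,2)→{2,7}; (2,6)→{2,6}; (3,3)→{3,6}; (4,7)→{5,7}; (5,4)→{3,4,5}; (7,5)→{4,5,6}. Safe: 1. Place at column 1.
Columns [2, 6, 3, 7, 4, 1, 5], r−c [-1, -4, 0, -3, 1, 5, 2], r+c [3, 8, 6, 11, 9, 7, 12] are all distinct, so no two queens attack.

(1,2) (2,6) (3,3) (4,7) (5,4) (6,1) (7,5)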